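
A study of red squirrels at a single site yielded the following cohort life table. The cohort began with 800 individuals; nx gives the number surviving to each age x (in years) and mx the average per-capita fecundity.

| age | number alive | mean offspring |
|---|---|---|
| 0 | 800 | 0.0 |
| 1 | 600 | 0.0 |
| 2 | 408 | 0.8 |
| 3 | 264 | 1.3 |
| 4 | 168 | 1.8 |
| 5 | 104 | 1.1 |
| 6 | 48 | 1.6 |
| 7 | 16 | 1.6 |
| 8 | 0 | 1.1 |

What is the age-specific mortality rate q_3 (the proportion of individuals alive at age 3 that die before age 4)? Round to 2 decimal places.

lx = nx/n0 = nx/800: 1, 0.75, 0.51, 0.33, 0.21, 0.13, 0.06, 0.02, 0
q_3 = (l_3 − l_4) / l_3 = (0.33 − 0.21) / 0.33
     = 0.12 / 0.33 = 0.363636… → 0.36

0.36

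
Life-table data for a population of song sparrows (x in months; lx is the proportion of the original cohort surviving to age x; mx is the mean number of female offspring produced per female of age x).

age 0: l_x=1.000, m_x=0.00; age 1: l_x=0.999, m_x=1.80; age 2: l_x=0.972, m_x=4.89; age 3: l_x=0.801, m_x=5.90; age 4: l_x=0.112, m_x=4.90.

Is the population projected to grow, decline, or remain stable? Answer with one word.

R0 = Σ lx·mx = 0 + 1.7982 + 4.75308 + 4.7259 + 0.5488 = 11.82598
R0 > 1, so the population is growing.

growing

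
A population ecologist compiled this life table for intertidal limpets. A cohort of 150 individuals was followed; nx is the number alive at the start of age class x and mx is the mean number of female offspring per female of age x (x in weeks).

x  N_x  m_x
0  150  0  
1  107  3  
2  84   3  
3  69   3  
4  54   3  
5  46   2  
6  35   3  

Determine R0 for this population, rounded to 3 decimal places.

lx = nx/n0 = nx/150: 1, 0.71333…, 0.56, 0.46, 0.36, 0.30667…, 0.23333…
lx·mx by age: 0, 2.14…, 1.68, 1.38, 1.08, 0.613333…, 0.7…
R0 = Σ lx·mx = 7.593333… → 7.593

7.593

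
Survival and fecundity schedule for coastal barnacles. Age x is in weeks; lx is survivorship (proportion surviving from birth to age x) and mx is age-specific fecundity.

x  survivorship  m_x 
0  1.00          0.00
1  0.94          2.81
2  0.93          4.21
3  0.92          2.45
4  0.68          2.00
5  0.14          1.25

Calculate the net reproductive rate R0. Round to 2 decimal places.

10.35

lx·mx by age: 0, 2.6414, 3.9153, 2.254, 1.36, 0.175
R0 = Σ lx·mx = 10.3457 → 10.35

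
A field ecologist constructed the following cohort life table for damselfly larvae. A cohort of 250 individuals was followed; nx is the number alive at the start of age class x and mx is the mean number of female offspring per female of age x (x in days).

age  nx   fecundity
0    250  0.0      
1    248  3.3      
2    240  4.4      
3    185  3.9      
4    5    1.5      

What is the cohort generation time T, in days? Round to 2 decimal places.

lx = nx/n0 = nx/250: 1, 0.992, 0.96, 0.74, 0.02
lx·mx: 0, 3.2736, 4.224, 2.886, 0.03 → R0 = 10.4136
x·lx·mx: 0, 3.2736, 8.448, 8.658, 0.12 → Σ = 20.4996
T = 20.4996 / 10.4136 = 1.968541… → 1.97

1.97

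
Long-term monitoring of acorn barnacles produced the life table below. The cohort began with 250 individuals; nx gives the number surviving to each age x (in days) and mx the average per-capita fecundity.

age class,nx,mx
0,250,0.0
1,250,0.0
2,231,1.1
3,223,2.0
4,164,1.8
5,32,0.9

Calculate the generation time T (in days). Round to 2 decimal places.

lx = nx/n0 = nx/250: 1, 1, 0.924, 0.892, 0.656, 0.128
lx·mx: 0, 0, 1.0164, 1.784, 1.1808, 0.1152 → R0 = 4.0964
x·lx·mx: 0, 0, 2.0328, 5.352, 4.7232, 0.576 → Σ = 12.684
T = 12.684 / 4.0964 = 3.096377… → 3.10

3.10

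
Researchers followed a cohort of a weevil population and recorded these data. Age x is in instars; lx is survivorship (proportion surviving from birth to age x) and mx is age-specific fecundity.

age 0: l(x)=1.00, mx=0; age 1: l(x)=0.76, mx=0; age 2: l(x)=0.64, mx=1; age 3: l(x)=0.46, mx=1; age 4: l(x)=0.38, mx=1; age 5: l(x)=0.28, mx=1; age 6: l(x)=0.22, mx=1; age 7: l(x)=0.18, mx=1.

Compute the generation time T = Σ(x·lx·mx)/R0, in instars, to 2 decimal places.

lx·mx: 0, 0, 0.64, 0.46, 0.38, 0.28, 0.22, 0.18 → R0 = 2.16
x·lx·mx: 0, 0, 1.28, 1.38, 1.52, 1.4, 1.32, 1.26 → Σ = 8.16
T = 8.16 / 2.16 = 3.777778… → 3.78

3.78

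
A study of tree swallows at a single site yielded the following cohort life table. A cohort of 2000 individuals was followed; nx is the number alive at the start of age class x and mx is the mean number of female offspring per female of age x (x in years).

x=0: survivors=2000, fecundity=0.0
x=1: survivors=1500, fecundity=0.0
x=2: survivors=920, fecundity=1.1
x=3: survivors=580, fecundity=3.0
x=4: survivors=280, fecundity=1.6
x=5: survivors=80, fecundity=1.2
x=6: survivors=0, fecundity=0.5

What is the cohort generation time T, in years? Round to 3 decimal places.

lx = nx/n0 = nx/2000: 1, 0.75, 0.46, 0.29, 0.14, 0.04, 0
lx·mx: 0, 0, 0.506, 0.87, 0.224, 0.048, 0 → R0 = 1.648
x·lx·mx: 0, 0, 1.012, 2.61, 0.896, 0.24, 0 → Σ = 4.758
T = 4.758 / 1.648 = 2.887136… → 2.887

2.887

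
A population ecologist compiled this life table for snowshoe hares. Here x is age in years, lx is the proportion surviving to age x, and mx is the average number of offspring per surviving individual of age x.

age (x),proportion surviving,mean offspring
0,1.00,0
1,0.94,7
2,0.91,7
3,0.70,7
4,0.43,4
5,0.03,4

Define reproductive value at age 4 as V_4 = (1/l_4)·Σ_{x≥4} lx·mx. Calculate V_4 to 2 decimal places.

lx·mx for x ≥ 4: 1.72, 0.12 → sum = 1.84
V_4 = 1.84 / l_4 = 1.84 / 0.43 = 4.27907… → 4.28

4.28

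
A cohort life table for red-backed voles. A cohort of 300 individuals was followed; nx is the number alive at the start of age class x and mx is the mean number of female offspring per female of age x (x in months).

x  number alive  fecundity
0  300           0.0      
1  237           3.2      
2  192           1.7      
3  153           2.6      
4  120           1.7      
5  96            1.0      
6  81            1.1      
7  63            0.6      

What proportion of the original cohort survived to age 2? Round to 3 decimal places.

0.640

l_2 = n_2/n_0 = 192/300 = 0.64 → 0.640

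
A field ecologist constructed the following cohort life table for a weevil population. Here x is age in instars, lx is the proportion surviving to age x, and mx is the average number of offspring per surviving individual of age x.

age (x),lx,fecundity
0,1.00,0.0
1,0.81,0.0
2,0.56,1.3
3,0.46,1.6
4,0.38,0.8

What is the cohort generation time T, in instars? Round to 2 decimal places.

2.76

lx·mx: 0, 0, 0.728, 0.736, 0.304 → R0 = 1.768
x·lx·mx: 0, 0, 1.456, 2.208, 1.216 → Σ = 4.88
T = 4.88 / 1.768 = 2.760181… → 2.76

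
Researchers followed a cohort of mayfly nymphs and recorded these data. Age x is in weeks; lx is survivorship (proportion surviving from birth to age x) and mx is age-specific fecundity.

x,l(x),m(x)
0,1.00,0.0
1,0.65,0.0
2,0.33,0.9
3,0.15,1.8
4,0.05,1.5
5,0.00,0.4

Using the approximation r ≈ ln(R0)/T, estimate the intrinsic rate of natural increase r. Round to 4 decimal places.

-0.1670

R0 = Σ lx·mx = 0 + 0 + 0.297 + 0.27 + 0.075 + 0 = 0.642
Σ x·lx·mx = 1.704; T = 1.704/0.642 = 2.65421…
r ≈ ln(R0)/T = ln(0.642)/2.65421… = -0.166968… → -0.1670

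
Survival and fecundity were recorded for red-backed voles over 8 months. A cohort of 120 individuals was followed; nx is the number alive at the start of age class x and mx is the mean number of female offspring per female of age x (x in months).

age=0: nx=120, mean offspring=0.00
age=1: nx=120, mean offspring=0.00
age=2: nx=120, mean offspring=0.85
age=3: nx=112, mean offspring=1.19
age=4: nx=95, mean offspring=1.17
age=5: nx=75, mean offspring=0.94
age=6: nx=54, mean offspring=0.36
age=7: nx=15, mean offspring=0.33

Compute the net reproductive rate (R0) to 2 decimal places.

lx = nx/n0 = nx/120: 1, 1, 1, 0.93333…, 0.79167…, 0.625, 0.45, 0.125
lx·mx by age: 0, 0, 0.85, 1.110667…, 0.92625…, 0.5875, 0.162, 0.04125
R0 = Σ lx·mx = 3.677667… → 3.68

3.68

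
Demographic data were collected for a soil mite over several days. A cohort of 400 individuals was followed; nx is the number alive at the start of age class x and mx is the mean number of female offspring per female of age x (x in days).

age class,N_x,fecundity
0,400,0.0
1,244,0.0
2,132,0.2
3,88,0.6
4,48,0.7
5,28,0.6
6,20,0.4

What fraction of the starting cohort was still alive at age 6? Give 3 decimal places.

0.050

l_6 = n_6/n_0 = 20/400 = 0.05 → 0.050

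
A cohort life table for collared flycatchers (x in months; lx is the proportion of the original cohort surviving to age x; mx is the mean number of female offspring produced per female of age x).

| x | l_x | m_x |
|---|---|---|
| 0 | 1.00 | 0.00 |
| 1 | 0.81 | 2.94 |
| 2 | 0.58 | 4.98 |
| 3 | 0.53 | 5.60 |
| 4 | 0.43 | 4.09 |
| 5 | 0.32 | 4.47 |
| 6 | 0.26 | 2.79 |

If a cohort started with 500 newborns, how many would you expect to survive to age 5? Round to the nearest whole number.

Expected survivors = N0 · l_5 = 500 × 0.32 = 160 → 160

160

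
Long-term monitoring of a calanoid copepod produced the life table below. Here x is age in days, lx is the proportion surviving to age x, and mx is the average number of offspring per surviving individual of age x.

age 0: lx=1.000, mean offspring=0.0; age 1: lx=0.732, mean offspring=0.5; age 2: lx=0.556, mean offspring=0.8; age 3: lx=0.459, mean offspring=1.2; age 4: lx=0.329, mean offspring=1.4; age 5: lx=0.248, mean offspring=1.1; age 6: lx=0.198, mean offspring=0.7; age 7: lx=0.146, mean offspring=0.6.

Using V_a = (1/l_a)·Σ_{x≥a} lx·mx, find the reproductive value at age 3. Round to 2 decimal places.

lx·mx for x ≥ 3: 0.5508, 0.4606, 0.2728, 0.1386, 0.0876 → sum = 1.5104
V_3 = 1.5104 / l_3 = 1.5104 / 0.459 = 3.290632… → 3.29

3.29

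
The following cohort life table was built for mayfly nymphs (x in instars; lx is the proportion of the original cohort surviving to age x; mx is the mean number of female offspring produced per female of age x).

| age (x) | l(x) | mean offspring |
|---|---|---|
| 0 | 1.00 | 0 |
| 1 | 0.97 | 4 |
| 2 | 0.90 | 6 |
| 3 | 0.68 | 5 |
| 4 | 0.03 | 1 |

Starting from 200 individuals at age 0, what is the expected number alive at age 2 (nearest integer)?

180

Expected survivors = N0 · l_2 = 200 × 0.90 = 180 → 180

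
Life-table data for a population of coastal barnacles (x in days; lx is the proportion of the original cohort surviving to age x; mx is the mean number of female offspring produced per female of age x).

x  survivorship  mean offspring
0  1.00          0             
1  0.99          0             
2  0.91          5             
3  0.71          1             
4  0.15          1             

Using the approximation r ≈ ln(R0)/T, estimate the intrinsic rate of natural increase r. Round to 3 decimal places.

0.772

R0 = Σ lx·mx = 0 + 0 + 4.55 + 0.71 + 0.15 = 5.41
Σ x·lx·mx = 11.83; T = 11.83/5.41 = 2.18669…
r ≈ ln(R0)/T = ln(5.41)/2.18669… = 0.77206… → 0.772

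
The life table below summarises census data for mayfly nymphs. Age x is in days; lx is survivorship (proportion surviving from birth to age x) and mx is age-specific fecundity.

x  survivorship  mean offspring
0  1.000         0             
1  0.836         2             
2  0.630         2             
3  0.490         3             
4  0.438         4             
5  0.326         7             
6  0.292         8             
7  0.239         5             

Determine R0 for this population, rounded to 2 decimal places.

11.97

lx·mx by age: 0, 1.672, 1.26, 1.47, 1.752, 2.282, 2.336, 1.195
R0 = Σ lx·mx = 11.967 → 11.97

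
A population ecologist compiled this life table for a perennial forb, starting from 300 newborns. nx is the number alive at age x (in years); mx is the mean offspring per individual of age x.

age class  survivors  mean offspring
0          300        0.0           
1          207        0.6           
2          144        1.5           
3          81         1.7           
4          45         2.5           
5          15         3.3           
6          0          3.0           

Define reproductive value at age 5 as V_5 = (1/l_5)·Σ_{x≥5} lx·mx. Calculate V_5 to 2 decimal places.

3.30

lx = nx/n0 = nx/300: 1, 0.69, 0.48, 0.27, 0.15, 0.05, 0
lx·mx for x ≥ 5: 0.165, 0 → sum = 0.165
V_5 = 0.165 / l_5 = 0.165 / 0.05 = 3.3 → 3.30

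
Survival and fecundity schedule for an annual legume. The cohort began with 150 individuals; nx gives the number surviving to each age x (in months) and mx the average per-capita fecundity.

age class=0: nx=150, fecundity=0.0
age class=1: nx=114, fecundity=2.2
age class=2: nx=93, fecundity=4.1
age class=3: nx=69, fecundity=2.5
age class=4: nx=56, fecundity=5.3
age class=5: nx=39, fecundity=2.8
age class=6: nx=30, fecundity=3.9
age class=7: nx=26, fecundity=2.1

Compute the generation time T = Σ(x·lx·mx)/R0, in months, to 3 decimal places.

lx = nx/n0 = nx/150: 1, 0.76, 0.62, 0.46, 0.37333…, 0.26, 0.2, 0.17333…
lx·mx: 0, 1.672, 2.542, 1.15, 1.978667…, 0.728, 0.78, 0.364… → R0 = 9.214667…
x·lx·mx: 0, 1.672, 5.084, 3.45, 7.914667…, 3.64, 4.68, 2.548… → Σ = 28.988667…
T = 28.988667… / 9.214667… = 3.145927… → 3.146

3.146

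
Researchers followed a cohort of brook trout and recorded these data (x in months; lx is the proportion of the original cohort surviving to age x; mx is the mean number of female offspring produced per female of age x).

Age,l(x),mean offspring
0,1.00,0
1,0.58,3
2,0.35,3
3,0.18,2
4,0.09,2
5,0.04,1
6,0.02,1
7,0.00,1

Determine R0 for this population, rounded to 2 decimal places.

3.39

lx·mx by age: 0, 1.74, 1.05, 0.36, 0.18, 0.04, 0.02, 0
R0 = Σ lx·mx = 3.39 → 3.39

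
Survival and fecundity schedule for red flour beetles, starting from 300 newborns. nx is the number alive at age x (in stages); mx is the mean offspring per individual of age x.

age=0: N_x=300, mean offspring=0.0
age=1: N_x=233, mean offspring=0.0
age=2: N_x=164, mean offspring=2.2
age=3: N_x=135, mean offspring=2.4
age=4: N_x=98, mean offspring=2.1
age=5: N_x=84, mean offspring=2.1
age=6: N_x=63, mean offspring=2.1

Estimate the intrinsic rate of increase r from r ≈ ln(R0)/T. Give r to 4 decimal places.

0.3964

lx = nx/n0 = nx/300: 1, 0.77667…, 0.54667…, 0.45, 0.32667…, 0.28, 0.21
R0 = Σ lx·mx = 0 + 0 + 1.20267… + 1.08 + 0.686… + 0.588 + 0.441 = 3.997667…
Σ x·lx·mx = 13.975333…; T = 13.975333…/3.997667… = 3.49587…
r ≈ ln(R0)/T = ln(3.997667…)/3.49587… = 0.396385… → 0.3964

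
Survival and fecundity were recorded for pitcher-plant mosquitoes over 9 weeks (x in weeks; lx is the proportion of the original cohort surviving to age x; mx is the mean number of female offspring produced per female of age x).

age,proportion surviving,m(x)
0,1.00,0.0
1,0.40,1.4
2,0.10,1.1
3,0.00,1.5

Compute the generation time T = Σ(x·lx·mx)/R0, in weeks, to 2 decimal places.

lx·mx: 0, 0.56, 0.11, 0 → R0 = 0.67
x·lx·mx: 0, 0.56, 0.22, 0 → Σ = 0.78
T = 0.78 / 0.67 = 1.164179… → 1.16

1.16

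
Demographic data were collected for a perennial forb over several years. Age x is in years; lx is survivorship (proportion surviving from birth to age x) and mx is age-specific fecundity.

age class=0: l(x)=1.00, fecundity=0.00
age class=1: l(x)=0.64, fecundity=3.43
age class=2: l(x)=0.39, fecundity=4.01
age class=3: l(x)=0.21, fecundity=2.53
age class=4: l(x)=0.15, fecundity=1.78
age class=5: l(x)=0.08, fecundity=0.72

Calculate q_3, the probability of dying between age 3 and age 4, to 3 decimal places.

q_3 = (l_3 − l_4) / l_3 = (0.21 − 0.15) / 0.21
     = 0.06 / 0.21 = 0.285714… → 0.286

0.286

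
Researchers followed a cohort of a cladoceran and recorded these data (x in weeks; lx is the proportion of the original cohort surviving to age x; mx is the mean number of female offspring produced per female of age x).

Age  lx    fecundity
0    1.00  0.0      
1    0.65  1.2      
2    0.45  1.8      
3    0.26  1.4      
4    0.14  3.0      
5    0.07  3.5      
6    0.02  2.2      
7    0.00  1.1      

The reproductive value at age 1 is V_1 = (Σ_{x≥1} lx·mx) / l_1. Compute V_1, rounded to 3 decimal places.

4.097

lx·mx for x ≥ 1: 0.78, 0.81, 0.364, 0.42, 0.245, 0.044, 0 → sum = 2.663
V_1 = 2.663 / l_1 = 2.663 / 0.65 = 4.096923… → 4.097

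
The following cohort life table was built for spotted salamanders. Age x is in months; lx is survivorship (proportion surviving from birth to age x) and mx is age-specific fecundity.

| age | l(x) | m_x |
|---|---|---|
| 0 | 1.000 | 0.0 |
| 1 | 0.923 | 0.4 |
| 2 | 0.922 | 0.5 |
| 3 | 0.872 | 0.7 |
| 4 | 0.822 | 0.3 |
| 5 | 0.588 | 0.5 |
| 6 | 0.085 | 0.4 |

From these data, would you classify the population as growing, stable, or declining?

R0 = Σ lx·mx = 0 + 0.3692 + 0.461 + 0.6104 + 0.2466 + 0.294 + 0.034 = 2.0152
R0 > 1, so the population is growing.

growing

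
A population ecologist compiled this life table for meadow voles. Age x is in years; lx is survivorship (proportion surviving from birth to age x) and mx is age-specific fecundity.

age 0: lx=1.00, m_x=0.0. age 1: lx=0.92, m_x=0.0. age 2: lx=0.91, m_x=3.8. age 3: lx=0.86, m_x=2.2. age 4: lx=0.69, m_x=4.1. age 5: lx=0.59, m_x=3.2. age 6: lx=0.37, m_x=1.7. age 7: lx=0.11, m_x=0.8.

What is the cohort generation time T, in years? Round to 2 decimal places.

3.50

lx·mx: 0, 0, 3.458, 1.892, 2.829, 1.888, 0.629, 0.088 → R0 = 10.784
x·lx·mx: 0, 0, 6.916, 5.676, 11.316, 9.44, 3.774, 0.616 → Σ = 37.738
T = 37.738 / 10.784 = 3.499444… → 3.50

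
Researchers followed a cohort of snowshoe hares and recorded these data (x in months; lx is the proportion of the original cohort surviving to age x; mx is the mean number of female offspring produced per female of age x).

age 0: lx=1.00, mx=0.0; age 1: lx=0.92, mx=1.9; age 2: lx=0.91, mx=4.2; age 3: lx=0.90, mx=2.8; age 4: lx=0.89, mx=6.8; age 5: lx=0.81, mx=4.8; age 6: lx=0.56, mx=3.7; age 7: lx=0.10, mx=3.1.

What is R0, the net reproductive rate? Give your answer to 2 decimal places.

20.41

lx·mx by age: 0, 1.748, 3.822, 2.52, 6.052, 3.888, 2.072, 0.31
R0 = Σ lx·mx = 20.412 → 20.41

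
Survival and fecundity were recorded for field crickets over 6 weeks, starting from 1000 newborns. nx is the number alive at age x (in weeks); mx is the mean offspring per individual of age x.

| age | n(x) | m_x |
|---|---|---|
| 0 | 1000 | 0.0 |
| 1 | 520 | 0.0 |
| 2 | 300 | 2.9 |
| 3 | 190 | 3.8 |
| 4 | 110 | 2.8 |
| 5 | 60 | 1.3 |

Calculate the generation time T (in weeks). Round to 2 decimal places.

lx = nx/n0 = nx/1000: 1, 0.52, 0.3, 0.19, 0.11, 0.06
lx·mx: 0, 0, 0.87, 0.722, 0.308, 0.078 → R0 = 1.978
x·lx·mx: 0, 0, 1.74, 2.166, 1.232, 0.39 → Σ = 5.528
T = 5.528 / 1.978 = 2.794742… → 2.79

2.79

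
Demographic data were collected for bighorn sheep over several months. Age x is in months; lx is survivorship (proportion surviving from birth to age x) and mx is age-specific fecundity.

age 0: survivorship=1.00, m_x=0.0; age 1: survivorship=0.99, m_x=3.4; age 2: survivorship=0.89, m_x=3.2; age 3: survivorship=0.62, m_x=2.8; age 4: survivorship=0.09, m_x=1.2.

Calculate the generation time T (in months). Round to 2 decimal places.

1.82

lx·mx: 0, 3.366, 2.848, 1.736, 0.108 → R0 = 8.058
x·lx·mx: 0, 3.366, 5.696, 5.208, 0.432 → Σ = 14.702
T = 14.702 / 8.058 = 1.824522… → 1.82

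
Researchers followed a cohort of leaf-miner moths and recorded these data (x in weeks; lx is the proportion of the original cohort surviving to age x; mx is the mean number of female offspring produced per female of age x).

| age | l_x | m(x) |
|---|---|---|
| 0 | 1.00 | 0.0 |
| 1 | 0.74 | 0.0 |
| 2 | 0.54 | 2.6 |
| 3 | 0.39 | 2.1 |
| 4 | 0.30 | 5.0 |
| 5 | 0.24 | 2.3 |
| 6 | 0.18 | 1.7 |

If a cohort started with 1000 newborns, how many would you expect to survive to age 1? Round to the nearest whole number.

Expected survivors = N0 · l_1 = 1000 × 0.74 = 740 → 740

740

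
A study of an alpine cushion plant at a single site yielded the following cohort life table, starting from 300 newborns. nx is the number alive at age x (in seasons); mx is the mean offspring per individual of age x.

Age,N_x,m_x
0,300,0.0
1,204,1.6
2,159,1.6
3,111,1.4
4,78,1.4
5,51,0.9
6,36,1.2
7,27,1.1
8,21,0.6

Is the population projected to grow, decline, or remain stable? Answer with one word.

growing

lx = nx/n0 = nx/300: 1, 0.68, 0.53, 0.37, 0.26, 0.17, 0.12, 0.09, 0.07
R0 = Σ lx·mx = 0 + 1.088 + 0.848 + 0.518 + 0.364 + 0.153 + 0.144 + 0.099 + 0.042 = 3.256
R0 > 1, so the population is growing.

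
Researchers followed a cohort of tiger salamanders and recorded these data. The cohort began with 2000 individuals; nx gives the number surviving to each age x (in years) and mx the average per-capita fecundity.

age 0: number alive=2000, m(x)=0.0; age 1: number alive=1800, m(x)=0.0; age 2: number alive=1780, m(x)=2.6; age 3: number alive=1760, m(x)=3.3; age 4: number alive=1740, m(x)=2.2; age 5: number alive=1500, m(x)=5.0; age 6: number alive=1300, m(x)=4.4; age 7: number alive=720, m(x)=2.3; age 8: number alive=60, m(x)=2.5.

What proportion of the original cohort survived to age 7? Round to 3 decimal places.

0.360

l_7 = n_7/n_0 = 720/2000 = 0.36 → 0.360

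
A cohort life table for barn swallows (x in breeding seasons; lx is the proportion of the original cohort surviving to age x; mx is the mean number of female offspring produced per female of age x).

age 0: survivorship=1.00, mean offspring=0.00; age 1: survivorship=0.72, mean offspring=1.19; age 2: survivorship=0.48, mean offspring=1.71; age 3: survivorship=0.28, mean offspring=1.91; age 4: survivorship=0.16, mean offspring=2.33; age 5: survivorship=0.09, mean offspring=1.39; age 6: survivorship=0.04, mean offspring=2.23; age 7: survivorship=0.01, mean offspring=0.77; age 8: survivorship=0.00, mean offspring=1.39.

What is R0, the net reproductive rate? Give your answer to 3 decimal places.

lx·mx by age: 0, 0.8568, 0.8208, 0.5348, 0.3728, 0.1251, 0.0892, 0.0077, 0
R0 = Σ lx·mx = 2.8072 → 2.807

2.807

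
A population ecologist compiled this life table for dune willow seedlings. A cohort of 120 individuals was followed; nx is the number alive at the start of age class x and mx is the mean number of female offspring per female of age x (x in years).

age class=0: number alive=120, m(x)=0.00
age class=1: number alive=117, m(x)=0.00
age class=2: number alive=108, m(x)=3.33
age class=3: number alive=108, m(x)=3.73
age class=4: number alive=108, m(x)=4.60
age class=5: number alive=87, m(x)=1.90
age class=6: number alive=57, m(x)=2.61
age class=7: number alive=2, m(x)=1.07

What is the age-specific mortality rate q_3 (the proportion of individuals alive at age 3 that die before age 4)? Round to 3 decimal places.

lx = nx/n0 = nx/120: 1, 0.975, 0.9, 0.9, 0.9, 0.725, 0.475, 0.01667…
q_3 = (l_3 − l_4) / l_3 = (0.9 − 0.9) / 0.9
     = 0 / 0.9 = 0 → 0.000

0.000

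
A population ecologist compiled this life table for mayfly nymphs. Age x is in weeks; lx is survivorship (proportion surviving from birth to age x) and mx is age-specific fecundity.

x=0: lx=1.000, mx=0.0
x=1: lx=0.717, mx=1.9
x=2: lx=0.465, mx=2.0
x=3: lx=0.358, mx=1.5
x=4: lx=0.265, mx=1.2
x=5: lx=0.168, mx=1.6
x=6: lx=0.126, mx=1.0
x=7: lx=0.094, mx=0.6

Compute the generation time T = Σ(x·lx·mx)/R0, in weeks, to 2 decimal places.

2.39

lx·mx: 0, 1.3623, 0.93, 0.537, 0.318, 0.2688, 0.126, 0.0564 → R0 = 3.5985
x·lx·mx: 0, 1.3623, 1.86, 1.611, 1.272, 1.344, 0.756, 0.3948 → Σ = 8.6001
T = 8.6001 / 3.5985 = 2.389912… → 2.39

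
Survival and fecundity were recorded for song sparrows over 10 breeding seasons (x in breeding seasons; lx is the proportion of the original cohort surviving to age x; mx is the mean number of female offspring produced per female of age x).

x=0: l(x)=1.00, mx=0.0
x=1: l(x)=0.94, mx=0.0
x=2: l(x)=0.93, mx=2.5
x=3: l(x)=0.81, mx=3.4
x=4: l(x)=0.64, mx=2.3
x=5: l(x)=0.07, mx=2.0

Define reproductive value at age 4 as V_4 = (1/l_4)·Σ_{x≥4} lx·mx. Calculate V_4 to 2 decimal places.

2.52

lx·mx for x ≥ 4: 1.472, 0.14 → sum = 1.612
V_4 = 1.612 / l_4 = 1.612 / 0.64 = 2.51875 → 2.52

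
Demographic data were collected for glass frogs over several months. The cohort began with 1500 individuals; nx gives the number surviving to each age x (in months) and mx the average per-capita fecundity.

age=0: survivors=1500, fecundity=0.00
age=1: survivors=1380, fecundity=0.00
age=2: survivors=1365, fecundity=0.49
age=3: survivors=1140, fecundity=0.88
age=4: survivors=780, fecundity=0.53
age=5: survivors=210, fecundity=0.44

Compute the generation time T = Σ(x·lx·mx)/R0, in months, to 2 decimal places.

lx = nx/n0 = nx/1500: 1, 0.92, 0.91, 0.76, 0.52, 0.14
lx·mx: 0, 0, 0.4459, 0.6688, 0.2756, 0.0616 → R0 = 1.4519
x·lx·mx: 0, 0, 0.8918, 2.0064, 1.1024, 0.308 → Σ = 4.3086
T = 4.3086 / 1.4519 = 2.96756… → 2.97

2.97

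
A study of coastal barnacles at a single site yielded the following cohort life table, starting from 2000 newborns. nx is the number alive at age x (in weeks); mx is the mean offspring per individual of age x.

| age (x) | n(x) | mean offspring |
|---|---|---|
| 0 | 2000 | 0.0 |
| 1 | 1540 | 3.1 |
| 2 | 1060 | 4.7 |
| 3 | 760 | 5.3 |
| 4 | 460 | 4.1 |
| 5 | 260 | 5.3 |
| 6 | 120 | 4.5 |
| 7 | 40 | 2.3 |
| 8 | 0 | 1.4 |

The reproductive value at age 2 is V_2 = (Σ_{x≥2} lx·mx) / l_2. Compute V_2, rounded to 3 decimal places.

12.175

lx = nx/n0 = nx/2000: 1, 0.77, 0.53, 0.38, 0.23, 0.13, 0.06, 0.02, 0
lx·mx for x ≥ 2: 2.491, 2.014, 0.943, 0.689, 0.27, 0.046, 0 → sum = 6.453
V_2 = 6.453 / l_2 = 6.453 / 0.53 = 12.175472… → 12.175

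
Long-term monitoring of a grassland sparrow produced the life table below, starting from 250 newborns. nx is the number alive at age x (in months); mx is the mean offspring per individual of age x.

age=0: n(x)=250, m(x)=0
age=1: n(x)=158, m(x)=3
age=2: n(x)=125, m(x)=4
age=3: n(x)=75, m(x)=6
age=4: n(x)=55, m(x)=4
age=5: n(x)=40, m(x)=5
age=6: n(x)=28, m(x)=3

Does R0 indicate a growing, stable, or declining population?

growing

lx = nx/n0 = nx/250: 1, 0.632, 0.5, 0.3, 0.22, 0.16, 0.112
R0 = Σ lx·mx = 0 + 1.896 + 2 + 1.8 + 0.88 + 0.8 + 0.336 = 7.712
R0 > 1, so the population is growing.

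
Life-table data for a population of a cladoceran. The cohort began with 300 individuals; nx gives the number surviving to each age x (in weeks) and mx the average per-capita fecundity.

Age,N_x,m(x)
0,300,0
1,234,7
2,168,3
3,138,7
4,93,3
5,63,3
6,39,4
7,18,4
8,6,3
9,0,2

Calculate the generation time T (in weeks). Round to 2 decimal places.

lx = nx/n0 = nx/300: 1, 0.78, 0.56, 0.46, 0.31, 0.21, 0.13, 0.06, 0.02, 0
lx·mx: 0, 5.46, 1.68, 3.22, 0.93, 0.63, 0.52, 0.24, 0.06, 0 → R0 = 12.74
x·lx·mx: 0, 5.46, 3.36, 9.66, 3.72, 3.15, 3.12, 1.68, 0.48, 0 → Σ = 30.63
T = 30.63 / 12.74 = 2.404239… → 2.40

2.40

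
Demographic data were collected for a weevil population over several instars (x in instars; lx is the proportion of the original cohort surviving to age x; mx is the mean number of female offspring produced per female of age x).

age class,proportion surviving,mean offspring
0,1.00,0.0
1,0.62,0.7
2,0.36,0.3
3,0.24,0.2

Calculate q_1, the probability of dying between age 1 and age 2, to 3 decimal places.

0.419

q_1 = (l_1 − l_2) / l_1 = (0.62 − 0.36) / 0.62
     = 0.26 / 0.62 = 0.419355… → 0.419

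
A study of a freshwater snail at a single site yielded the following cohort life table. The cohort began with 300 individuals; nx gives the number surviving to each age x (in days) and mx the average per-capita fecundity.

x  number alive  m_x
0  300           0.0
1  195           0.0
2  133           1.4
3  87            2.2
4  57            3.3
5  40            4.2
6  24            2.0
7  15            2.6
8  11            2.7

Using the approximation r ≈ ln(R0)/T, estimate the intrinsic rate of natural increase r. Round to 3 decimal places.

lx = nx/n0 = nx/300: 1, 0.65, 0.44333…, 0.29, 0.19, 0.13333…, 0.08, 0.05, 0.03667…
R0 = Σ lx·mx = 0 + 0 + 0.62067… + 0.638 + 0.627 + 0.56… + 0.16 + 0.13 + 0.099… = 2.834667…
Σ x·lx·mx = 11.125333…; T = 11.125333…/2.834667… = 3.92474…
r ≈ ln(R0)/T = ln(2.834667…)/3.92474… = 0.26548… → 0.265

0.265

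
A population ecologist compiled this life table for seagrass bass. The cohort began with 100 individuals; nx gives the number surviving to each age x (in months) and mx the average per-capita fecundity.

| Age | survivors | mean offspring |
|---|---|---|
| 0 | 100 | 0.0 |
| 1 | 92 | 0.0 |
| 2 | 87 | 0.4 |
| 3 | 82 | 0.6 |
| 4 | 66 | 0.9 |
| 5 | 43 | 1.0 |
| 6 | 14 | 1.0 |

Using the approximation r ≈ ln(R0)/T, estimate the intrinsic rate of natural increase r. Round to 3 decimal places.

0.185

lx = nx/n0 = nx/100: 1, 0.92, 0.87, 0.82, 0.66, 0.43, 0.14
R0 = Σ lx·mx = 0 + 0 + 0.348 + 0.492 + 0.594 + 0.43 + 0.14 = 2.004
Σ x·lx·mx = 7.538; T = 7.538/2.004 = 3.76148…
r ≈ ln(R0)/T = ln(2.004)/3.76148… = 0.18481… → 0.185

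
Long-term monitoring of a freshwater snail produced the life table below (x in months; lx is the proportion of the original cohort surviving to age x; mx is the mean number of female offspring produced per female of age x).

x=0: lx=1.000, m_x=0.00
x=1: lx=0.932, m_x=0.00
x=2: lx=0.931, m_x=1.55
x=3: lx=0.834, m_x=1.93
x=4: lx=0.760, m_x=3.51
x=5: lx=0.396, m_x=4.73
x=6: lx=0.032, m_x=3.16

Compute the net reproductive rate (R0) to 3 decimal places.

7.694

lx·mx by age: 0, 0, 1.44305, 1.60962, 2.6676, 1.87308, 0.10112
R0 = Σ lx·mx = 7.69447 → 7.694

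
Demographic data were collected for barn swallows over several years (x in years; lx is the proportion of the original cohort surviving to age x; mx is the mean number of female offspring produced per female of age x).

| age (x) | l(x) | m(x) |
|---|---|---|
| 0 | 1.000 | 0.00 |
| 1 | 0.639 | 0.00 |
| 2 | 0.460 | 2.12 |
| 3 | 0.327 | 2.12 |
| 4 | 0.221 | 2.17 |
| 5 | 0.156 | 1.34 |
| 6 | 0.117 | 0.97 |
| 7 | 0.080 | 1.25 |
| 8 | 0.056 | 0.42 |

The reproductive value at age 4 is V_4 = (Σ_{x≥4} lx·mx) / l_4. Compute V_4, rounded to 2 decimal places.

4.19

lx·mx for x ≥ 4: 0.47957, 0.20904, 0.11349, 0.1, 0.02352 → sum = 0.92562
V_4 = 0.92562 / l_4 = 0.92562 / 0.221 = 4.188326… → 4.19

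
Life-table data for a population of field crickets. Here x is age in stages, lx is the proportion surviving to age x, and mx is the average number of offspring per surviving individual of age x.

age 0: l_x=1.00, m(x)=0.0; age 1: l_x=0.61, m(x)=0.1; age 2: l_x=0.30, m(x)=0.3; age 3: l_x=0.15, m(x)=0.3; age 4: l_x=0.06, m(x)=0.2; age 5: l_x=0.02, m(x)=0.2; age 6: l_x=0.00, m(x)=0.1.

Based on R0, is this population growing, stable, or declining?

R0 = Σ lx·mx = 0 + 0.061 + 0.09 + 0.045 + 0.012 + 0.004 + 0 = 0.212
R0 < 1, so the population is declining.

declining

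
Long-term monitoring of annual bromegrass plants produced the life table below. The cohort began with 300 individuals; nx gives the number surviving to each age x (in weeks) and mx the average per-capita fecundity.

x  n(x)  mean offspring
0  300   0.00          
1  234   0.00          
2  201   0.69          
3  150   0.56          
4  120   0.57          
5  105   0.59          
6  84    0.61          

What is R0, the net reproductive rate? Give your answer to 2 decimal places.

1.35

lx = nx/n0 = nx/300: 1, 0.78, 0.67, 0.5, 0.4, 0.35, 0.28
lx·mx by age: 0, 0, 0.4623, 0.28, 0.228, 0.2065, 0.1708
R0 = Σ lx·mx = 1.3476 → 1.35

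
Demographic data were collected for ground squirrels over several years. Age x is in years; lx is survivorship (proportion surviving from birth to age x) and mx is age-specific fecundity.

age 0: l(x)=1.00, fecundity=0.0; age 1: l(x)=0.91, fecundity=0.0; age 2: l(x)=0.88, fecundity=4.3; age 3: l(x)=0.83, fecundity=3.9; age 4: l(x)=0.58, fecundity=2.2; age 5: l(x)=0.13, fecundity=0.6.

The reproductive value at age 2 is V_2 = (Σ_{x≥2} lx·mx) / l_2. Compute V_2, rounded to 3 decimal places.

lx·mx for x ≥ 2: 3.784, 3.237, 1.276, 0.078 → sum = 8.375
V_2 = 8.375 / l_2 = 8.375 / 0.88 = 9.517045… → 9.517

9.517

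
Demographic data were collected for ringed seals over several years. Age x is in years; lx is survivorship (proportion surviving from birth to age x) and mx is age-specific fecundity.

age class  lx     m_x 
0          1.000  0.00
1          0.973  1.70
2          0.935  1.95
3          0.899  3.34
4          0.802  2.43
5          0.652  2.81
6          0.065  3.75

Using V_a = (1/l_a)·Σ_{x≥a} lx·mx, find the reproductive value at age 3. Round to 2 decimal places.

7.82

lx·mx for x ≥ 3: 3.00266, 1.94886, 1.83212, 0.24375 → sum = 7.02739
V_3 = 7.02739 / l_3 = 7.02739 / 0.899 = 7.816897… → 7.82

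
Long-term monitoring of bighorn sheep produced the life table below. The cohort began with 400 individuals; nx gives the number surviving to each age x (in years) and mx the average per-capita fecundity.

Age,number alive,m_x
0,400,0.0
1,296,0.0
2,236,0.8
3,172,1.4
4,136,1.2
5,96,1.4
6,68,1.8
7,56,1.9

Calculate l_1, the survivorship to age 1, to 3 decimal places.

l_1 = n_1/n_0 = 296/400 = 0.74 → 0.740

0.740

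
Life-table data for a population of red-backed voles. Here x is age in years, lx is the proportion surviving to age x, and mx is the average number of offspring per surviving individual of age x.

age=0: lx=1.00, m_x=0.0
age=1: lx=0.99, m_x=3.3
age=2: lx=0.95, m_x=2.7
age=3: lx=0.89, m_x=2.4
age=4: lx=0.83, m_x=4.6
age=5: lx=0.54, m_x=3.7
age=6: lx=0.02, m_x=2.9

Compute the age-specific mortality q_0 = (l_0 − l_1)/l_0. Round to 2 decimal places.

q_0 = (l_0 − l_1) / l_0 = (1 − 0.99) / 1
     = 0.01 / 1 = 0.01 → 0.01

0.01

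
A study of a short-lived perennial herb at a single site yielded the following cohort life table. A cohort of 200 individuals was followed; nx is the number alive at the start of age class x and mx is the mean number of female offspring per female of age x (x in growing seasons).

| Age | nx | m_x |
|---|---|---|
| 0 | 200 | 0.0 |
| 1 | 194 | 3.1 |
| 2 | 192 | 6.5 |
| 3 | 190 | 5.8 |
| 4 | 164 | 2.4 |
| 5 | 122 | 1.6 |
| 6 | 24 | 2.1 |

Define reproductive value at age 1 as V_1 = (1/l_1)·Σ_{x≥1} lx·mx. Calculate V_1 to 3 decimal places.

lx = nx/n0 = nx/200: 1, 0.97, 0.96, 0.95, 0.82, 0.61, 0.12
lx·mx for x ≥ 1: 3.007, 6.24, 5.51, 1.968, 0.976, 0.252 → sum = 17.953
V_1 = 17.953 / l_1 = 17.953 / 0.97 = 18.508247… → 18.508

18.508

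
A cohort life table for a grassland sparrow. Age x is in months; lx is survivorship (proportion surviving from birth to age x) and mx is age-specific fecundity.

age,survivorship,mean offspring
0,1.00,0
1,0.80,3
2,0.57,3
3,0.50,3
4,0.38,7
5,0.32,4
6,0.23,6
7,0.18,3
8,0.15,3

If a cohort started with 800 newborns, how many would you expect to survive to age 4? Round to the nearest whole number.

Expected survivors = N0 · l_4 = 800 × 0.38 = 304 → 304

304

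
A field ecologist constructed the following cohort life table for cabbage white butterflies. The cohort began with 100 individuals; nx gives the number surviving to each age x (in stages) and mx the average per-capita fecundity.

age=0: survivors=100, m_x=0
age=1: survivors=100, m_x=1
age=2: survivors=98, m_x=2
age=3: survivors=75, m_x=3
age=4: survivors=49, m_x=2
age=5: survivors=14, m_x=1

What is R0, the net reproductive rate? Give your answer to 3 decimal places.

6.330

lx = nx/n0 = nx/100: 1, 1, 0.98, 0.75, 0.49, 0.14
lx·mx by age: 0, 1, 1.96, 2.25, 0.98, 0.14
R0 = Σ lx·mx = 6.33 → 6.330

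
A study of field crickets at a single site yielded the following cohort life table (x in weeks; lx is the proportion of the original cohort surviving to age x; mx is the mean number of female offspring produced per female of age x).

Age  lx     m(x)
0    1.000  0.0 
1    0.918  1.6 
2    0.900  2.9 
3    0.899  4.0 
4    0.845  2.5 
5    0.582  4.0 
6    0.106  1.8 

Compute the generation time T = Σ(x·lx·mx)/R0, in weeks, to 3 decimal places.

3.146

lx·mx: 0, 1.4688, 2.61, 3.596, 2.1125, 2.328, 0.1908 → R0 = 12.3061
x·lx·mx: 0, 1.4688, 5.22, 10.788, 8.45, 11.64, 1.1448 → Σ = 38.7116
T = 38.7116 / 12.3061 = 3.145724… → 3.146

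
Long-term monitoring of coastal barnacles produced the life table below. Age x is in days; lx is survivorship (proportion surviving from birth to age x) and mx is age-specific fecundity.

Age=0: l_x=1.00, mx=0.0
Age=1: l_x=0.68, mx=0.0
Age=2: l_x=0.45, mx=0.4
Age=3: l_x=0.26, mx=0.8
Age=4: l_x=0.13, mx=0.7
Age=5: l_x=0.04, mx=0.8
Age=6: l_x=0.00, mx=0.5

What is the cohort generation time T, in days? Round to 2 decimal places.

2.95

lx·mx: 0, 0, 0.18, 0.208, 0.091, 0.032, 0 → R0 = 0.511
x·lx·mx: 0, 0, 0.36, 0.624, 0.364, 0.16, 0 → Σ = 1.508
T = 1.508 / 0.511 = 2.951076… → 2.95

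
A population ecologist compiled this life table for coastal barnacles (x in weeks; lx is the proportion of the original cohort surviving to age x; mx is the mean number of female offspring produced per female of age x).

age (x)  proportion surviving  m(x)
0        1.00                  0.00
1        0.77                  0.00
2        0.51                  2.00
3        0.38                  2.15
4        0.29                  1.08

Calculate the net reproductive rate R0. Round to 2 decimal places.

lx·mx by age: 0, 0, 1.02, 0.817, 0.3132
R0 = Σ lx·mx = 2.1502 → 2.15

2.15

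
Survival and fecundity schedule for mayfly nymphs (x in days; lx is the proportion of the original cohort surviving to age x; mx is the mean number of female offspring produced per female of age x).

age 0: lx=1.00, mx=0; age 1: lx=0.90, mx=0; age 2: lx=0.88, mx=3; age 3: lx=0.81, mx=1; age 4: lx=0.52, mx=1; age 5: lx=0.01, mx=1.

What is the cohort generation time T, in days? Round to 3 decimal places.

2.472

lx·mx: 0, 0, 2.64, 0.81, 0.52, 0.01 → R0 = 3.98
x·lx·mx: 0, 0, 5.28, 2.43, 2.08, 0.05 → Σ = 9.84
T = 9.84 / 3.98 = 2.472362… → 2.472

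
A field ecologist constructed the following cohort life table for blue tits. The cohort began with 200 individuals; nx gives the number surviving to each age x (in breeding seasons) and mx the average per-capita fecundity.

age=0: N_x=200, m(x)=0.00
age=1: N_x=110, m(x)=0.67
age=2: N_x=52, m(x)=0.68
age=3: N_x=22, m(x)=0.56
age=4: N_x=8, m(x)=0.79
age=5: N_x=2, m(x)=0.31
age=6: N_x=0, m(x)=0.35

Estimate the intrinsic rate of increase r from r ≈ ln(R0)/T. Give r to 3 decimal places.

-0.271

lx = nx/n0 = nx/200: 1, 0.55, 0.26, 0.11, 0.04, 0.01, 0
R0 = Σ lx·mx = 0 + 0.3685 + 0.1768 + 0.0616 + 0.0316 + 0.0031 + 0 = 0.6416
Σ x·lx·mx = 1.0488; T = 1.0488/0.6416 = 1.63466…
r ≈ ln(R0)/T = ln(0.6416)/1.63466… = -0.27149… → -0.271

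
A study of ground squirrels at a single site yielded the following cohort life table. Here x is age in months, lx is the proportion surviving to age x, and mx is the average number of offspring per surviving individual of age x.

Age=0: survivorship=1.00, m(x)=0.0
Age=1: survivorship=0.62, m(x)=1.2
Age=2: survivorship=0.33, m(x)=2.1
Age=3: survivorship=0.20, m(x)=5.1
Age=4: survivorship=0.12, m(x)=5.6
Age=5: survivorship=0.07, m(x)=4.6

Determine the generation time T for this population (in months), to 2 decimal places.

2.75

lx·mx: 0, 0.744, 0.693, 1.02, 0.672, 0.322 → R0 = 3.451
x·lx·mx: 0, 0.744, 1.386, 3.06, 2.688, 1.61 → Σ = 9.488
T = 9.488 / 3.451 = 2.749348… → 2.75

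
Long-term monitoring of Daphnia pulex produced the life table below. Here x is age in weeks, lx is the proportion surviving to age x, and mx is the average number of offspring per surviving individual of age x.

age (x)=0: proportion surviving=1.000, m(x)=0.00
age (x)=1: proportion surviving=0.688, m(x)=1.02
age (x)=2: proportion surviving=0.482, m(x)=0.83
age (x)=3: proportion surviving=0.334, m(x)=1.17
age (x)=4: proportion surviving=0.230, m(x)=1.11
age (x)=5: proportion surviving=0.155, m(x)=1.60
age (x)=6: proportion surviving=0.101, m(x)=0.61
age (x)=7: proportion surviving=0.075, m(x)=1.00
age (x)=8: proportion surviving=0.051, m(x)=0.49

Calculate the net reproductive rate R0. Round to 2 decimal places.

lx·mx by age: 0, 0.70176, 0.40006, 0.39078, 0.2553, 0.248, 0.06161, 0.075, 0.02499
R0 = Σ lx·mx = 2.1575 → 2.16

2.16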